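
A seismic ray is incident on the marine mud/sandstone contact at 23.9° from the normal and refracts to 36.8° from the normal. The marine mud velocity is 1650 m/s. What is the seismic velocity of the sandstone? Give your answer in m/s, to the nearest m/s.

2440 m/s

Snell's law: sin 23.9°/V₁ = sin 36.8°/V₂.
V₂ = V₁·sin 36.8°/sin 23.9° = 1650 × 1.4786 = 2439.61 m/s.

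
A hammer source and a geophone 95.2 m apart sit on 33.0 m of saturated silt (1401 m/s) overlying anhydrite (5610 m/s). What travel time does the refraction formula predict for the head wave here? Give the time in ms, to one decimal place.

62.6 ms

t = x/V₂ + 2h·√(V₂²−V₁²)/(V₁V₂).
√(V₂²−V₁²) = √(5610²−1401²) = 5432.2 m/s; delay term = 2·33.0·5432.2/(1401·5610) = 0.04562 s.
t = 95.2/5610 + 0.04562 = 0.06259 s.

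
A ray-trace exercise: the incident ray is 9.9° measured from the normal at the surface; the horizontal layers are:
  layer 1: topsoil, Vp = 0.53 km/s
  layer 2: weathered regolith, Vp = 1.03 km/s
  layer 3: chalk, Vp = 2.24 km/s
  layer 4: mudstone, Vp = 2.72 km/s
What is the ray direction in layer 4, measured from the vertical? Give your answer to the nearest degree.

Snell's law across each interface conserves sin θ / V, so sin θ_4 = V_4·sin θ₁/V₁.
sin θ_4 = 2.72 × sin 9.9° / 0.53 = 0.8824.
θ_4 = arcsin 0.8824 = 61.93°.

62°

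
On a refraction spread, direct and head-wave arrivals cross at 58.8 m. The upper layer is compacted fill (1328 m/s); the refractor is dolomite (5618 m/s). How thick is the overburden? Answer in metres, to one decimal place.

x_cross = 2h·√((V₂+V₁)/(V₂−V₁)) → h = x_cross / (2·√((V₂+V₁)/(V₂−V₁))).
√((V₂+V₁)/(V₂−V₁)) = √((5618+1328)/(5618−1328)) = 1.2724.
h = 58.8 / (2·1.2724) = 23.11 m.

23.1 m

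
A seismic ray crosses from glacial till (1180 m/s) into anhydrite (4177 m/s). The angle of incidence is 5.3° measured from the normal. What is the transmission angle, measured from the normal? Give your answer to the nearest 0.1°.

Snell's law: sin θ₂ = (V₂/V₁)·sin θ₁ = (4177/1180)·sin 5.3° = 0.3270.
θ₂ = arcsin 0.3270 = 19.09° from the normal.

19.1°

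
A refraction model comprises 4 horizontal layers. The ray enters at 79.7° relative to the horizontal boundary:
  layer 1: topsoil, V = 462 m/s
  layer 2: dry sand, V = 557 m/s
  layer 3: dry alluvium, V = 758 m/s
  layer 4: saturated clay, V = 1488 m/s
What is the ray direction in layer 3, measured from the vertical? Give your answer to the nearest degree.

17°

From the normal: θ₁ = 90° − 79.7° = 10.3°.
Snell's law across each interface conserves sin θ / V, so sin θ_3 = V_3·sin θ₁/V₁.
sin θ_3 = 758 × sin 10.3° / 462 = 0.2934.
θ_3 = 17.06° from the vertical.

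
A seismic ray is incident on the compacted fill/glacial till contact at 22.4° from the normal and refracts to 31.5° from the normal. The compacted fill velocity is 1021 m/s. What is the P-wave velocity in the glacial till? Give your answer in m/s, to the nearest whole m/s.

1400 m/s

Snell's law: sin 22.4°/V₁ = sin 31.5°/V₂.
V₂ = V₁·sin 31.5°/sin 22.4° = 1021 × 1.3711 = 1399.93 m/s.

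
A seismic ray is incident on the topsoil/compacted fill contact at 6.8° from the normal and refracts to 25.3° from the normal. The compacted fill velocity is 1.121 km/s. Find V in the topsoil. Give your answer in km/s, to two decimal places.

Snell's law: sin 6.8°/V₁ = sin 25.3°/V₂.
V₁ = V₂·sin 6.8°/sin 25.3° = 1.121 × 0.2771 = 0.31 km/s.

0.31 km/s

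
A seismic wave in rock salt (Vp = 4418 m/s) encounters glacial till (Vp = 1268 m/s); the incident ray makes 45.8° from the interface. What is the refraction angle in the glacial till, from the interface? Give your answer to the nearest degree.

78°

Angle from the normal: 90° − 45.8° = 44.2°.
Snell's law: sin θ₂ = (V₂/V₁)·sin θ₁ = (1268/4418)·sin 44.2° = 0.2001.
θ₂ = sin⁻¹(0.2001) = 11.54° (from vertical).
From the interface: 90° − 11.54° = 78.46°.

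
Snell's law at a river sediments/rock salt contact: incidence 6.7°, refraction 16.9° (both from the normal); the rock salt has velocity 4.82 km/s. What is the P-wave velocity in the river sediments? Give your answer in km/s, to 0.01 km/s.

sin 6.7° = 0.1167; sin 16.9° = 0.2907.
V₁ = V₂·(sin θ₁/sin θ₂) = 4.82·(0.1167/0.2907) = 1.93 km/s.

1.93 km/s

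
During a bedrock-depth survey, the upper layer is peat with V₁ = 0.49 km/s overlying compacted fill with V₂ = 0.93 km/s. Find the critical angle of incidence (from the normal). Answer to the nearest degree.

32°

Critical incidence: sin θ_c = V₁/V₂ = 0.49/0.93 = 0.5269.
θ_c = arcsin 0.5269 = 31.80°.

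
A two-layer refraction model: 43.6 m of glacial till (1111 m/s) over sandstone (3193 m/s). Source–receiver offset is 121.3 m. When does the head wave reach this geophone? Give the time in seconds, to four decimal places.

t = x/V₂ + 2h·√(V₂²−V₁²)/(V₁V₂).
√(V₂²−V₁²) = √(3193²−1111²) = 2993.5 m/s; delay term = 2·43.6·2993.5/(1111·3193) = 0.07358 s.
t = 121.3/3193 + 0.07358 = 0.11157 s.

0.1116 s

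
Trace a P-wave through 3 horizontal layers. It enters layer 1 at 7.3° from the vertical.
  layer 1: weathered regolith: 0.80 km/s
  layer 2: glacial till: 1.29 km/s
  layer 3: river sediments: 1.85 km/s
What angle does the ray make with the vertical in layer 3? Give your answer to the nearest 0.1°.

Ray parameter p = sin 7.3° / 0.80 = 1.5883e-01 s/km.
sin θ_3 = p·V_3 = 1.5883e-01 × 1.85 = 0.2938.
θ_3 = 17.09° from the vertical.

17.1°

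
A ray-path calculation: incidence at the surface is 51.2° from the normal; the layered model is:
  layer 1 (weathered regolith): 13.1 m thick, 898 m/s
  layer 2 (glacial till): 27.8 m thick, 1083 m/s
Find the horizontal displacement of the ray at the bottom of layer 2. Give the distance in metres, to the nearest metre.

Apply Snell's law at each interface; in layer i the horizontal offset is hᵢ·tan θᵢ.
Layer 1: θ = 51.20°; offset = 13.1·tan 51.20° = 16.293 m.
Layer 2: sin θ = 1083·sin 51.2°/898 = 0.9399, θ = 70.03°; offset = 27.8·tan 70.03° = 76.519 m.
Summing the layer offsets gives 92.812 m.

93 m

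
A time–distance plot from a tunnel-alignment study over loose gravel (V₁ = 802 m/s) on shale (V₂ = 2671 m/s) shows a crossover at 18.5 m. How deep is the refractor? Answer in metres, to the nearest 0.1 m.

x_cross = 2h·√((V₂+V₁)/(V₂−V₁)) → h = x_cross / (2·√((V₂+V₁)/(V₂−V₁))).
√((V₂+V₁)/(V₂−V₁)) = √((2671+802)/(2671−802)) = 1.3632.
h = 18.5 / (2·1.3632) = 6.79 m.

6.8 m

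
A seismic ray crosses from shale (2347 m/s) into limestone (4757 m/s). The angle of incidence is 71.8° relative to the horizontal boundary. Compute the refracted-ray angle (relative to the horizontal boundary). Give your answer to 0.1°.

Convert to the normal: θ₁ = 90° − 71.8° = 18.2°.
sin θ₁/V₁ = sin θ₂/V₂ ⇒ sin θ₂ = 4757·sin 18.2°/2347 = 4757·0.3123/2347 = 0.6331.
θ₂ = arcsin 0.6331 = 39.28° from the normal.
From the interface: 90° − 39.28° = 50.72°.

50.7°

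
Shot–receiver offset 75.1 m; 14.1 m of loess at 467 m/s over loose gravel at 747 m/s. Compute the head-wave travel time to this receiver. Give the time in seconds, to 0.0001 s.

0.1477 s

t = x/V₂ + 2h·√(V₂²−V₁²)/(V₁V₂).
√(V₂²−V₁²) = √(747²−467²) = 583.0 m/s; delay term = 2·14.1·583.0/(467·747) = 0.04713 s.
t = 75.1/747 + 0.04713 = 0.14767 s.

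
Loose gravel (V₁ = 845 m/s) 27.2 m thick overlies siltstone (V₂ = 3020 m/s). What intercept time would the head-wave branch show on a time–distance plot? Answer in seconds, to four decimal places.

0.0618 s

θ_c = arcsin(V₁/V₂) = arcsin(845/3020) = 16.25°; cos θ_c = 0.9601.
tᵢ = 2h·cos θ_c / V₁ = 2·27.2·0.9601 / 845 = 0.06181 s.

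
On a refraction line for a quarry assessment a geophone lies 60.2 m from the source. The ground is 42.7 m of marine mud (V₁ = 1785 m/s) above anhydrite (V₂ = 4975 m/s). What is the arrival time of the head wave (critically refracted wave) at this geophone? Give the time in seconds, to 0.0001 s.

0.0568 s

θ_c = arcsin(V₁/V₂) = arcsin(1785/4975) = 21.03°, cos θ_c = 0.9334.
Intercept time tᵢ = 2h cos θ_c / V₁ = 2·42.7·0.9334/1785 = 0.04466 s.
t = x/V₂ + tᵢ = 60.2/4975 + 0.04466 = 0.05676 s.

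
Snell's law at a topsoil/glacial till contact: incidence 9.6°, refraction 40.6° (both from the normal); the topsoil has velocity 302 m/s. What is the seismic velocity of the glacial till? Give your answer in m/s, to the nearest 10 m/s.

sin 9.6° = 0.1668; sin 40.6° = 0.6508.
V₂ = V₁·(sin θ₂/sin θ₁) = 302·(0.6508/0.1668) = 1178.48 m/s.

1180 m/s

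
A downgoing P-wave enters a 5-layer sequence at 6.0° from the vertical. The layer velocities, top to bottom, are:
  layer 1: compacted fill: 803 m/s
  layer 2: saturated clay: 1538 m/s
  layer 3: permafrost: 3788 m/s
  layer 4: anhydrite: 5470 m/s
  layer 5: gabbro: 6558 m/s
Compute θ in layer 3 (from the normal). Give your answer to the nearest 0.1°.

29.5°

Snell's law across each interface conserves sin θ / V, so sin θ_3 = V_3·sin θ₁/V₁.
sin θ_3 = 3788 × sin 6.0° / 803 = 0.4931.
θ_3 = arcsin 0.4931 = 29.54°.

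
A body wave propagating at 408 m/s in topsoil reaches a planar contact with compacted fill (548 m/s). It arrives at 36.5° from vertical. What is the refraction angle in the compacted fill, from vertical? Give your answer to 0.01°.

sin θ₁/V₁ = sin θ₂/V₂ ⇒ sin θ₂ = 548·sin 36.5°/408 = 548·0.5948/408 = 0.7989.
θ₂ = arcsin 0.7989 = 53.03° from the normal.

53.03°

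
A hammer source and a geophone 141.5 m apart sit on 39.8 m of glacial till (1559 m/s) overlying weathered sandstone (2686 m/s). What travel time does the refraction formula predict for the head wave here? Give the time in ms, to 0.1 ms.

θ_c = arcsin(V₁/V₂) = arcsin(1559/2686) = 35.48°, cos θ_c = 0.8143.
Intercept time tᵢ = 2h cos θ_c / V₁ = 2·39.8·0.8143/1559 = 0.04158 s.
t = x/V₂ + tᵢ = 141.5/2686 + 0.04158 = 0.09426 s.

94.3 ms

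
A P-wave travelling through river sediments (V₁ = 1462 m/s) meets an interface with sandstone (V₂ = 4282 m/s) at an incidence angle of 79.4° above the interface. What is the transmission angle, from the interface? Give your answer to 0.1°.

Convert to the normal: θ₁ = 90° − 79.4° = 10.6°.
sin θ₁/V₁ = sin θ₂/V₂ ⇒ sin θ₂ = 4282·sin 10.6°/1462 = 4282·0.1840/1462 = 0.5388.
θ₂ = sin⁻¹(0.5388) = 32.60° (from vertical).
From the interface: 90° − 32.60° = 57.40°.

57.4°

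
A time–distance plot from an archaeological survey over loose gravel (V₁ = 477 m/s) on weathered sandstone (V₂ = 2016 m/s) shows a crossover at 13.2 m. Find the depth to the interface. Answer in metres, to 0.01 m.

5.19 m

x_cross = 2h·√((V₂+V₁)/(V₂−V₁)) → h = x_cross / (2·√((V₂+V₁)/(V₂−V₁))).
√((V₂+V₁)/(V₂−V₁)) = √((2016+477)/(2016−477)) = 1.2727.
h = 13.2 / (2·1.2727) = 5.19 m.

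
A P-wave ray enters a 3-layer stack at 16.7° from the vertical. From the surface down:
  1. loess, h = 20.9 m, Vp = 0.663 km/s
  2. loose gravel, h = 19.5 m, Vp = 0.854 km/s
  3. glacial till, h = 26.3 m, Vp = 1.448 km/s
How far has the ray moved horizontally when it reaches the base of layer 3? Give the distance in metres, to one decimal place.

p = sin θ₁/V₁ = sin 16.7°/0.663 = 4.3342e-01 s/km is conserved through the stack.
Layer 1: θ = 16.70°; offset = 20.9·tan 16.70° = 6.270 m.
Layer 2: sin θ = p·0.854 = 0.3701 → θ = 21.72°; offset = 19.5·tan 21.72° = 7.770 m.
Layer 3: sin θ = p·1.448 = 0.6276 → θ = 38.87°; offset = 26.3·tan 38.87° = 21.201 m.
Total horizontal offset = 35.241 m.

35.2 m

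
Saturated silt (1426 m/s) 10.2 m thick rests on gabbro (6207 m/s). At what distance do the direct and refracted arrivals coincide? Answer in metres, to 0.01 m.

x_cross = 2h·√((V₂+V₁)/(V₂−V₁)).
(V₂+V₁)/(V₂−V₁) = (6207+1426)/(6207−1426) = 1.5965; √ = 1.2635.
x_cross = 2·10.2·1.2635 = 25.78 m.

25.78 m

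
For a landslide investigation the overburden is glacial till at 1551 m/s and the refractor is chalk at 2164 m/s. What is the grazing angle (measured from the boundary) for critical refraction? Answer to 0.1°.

44.2°

Critical incidence: sin θ_c = V₁/V₂ = 1551/2164 = 0.7167.
θ_c = arcsin 0.7167 = 45.79°.
Measured from the interface: 90° − 45.79° = 44.21°.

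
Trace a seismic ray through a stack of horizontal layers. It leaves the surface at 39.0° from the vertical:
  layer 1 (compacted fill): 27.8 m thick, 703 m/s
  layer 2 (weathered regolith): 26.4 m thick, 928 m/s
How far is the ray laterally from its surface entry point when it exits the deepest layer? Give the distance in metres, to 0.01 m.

61.91 m

p = sin θ₁/V₁ = sin 39.0°/703 = 8.9519e-04 s/m is conserved through the stack.
Layer 1: θ = 39.00°; offset = 27.8·tan 39.00° = 22.5120 m.
Layer 2: sin θ = p·928 = 0.8307 → θ = 56.17°; offset = 26.4·tan 56.17° = 39.3982 m.
Total horizontal offset = 61.9102 m.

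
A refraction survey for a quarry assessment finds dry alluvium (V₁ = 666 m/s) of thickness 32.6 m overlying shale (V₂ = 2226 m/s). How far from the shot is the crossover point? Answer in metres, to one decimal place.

θ_c = arcsin(666/2226) = 17.41°, so cos θ_c = 0.9542 and tᵢ = 2h cos θ_c/V₁ = 0.0934 s.
At crossover x/V₁ = x/V₂ + tᵢ ⇒ x = tᵢ/(1/V₁ − 1/V₂) = 0.09341/(1.5015e-03 − 4.4924e-04) = 88.77 m.

88.8 m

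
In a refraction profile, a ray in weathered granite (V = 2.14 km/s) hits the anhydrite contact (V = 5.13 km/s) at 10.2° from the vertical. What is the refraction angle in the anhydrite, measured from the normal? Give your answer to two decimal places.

sin θ₁/V₁ = sin θ₂/V₂ ⇒ sin θ₂ = 5.13·sin 10.2°/2.14 = 5.13·0.1771/2.14 = 0.4245.
θ₂ = sin⁻¹(0.4245) = 25.12° (from vertical).

25.12°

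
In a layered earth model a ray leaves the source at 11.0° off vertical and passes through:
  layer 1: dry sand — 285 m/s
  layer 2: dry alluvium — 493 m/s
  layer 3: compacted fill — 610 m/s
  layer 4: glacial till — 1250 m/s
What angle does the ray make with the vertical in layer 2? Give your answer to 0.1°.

19.3°

Snell's law across each interface conserves sin θ / V, so sin θ_2 = V_2·sin θ₁/V₁.
sin θ_2 = 493 × sin 11.0° / 285 = 0.3301.
θ_2 = 19.27° from the vertical.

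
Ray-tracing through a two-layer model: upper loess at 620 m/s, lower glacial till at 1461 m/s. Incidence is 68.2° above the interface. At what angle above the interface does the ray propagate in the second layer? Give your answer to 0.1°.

28.9°

Convert to the normal: θ₁ = 90° − 68.2° = 21.8°.
Snell's law: sin θ₂ = (V₂/V₁)·sin θ₁ = (1461/620)·sin 21.8° = 0.8751.
θ₂ = arcsin 0.8751 = 61.06° from the normal.
From the interface: 90° − 61.06° = 28.94°.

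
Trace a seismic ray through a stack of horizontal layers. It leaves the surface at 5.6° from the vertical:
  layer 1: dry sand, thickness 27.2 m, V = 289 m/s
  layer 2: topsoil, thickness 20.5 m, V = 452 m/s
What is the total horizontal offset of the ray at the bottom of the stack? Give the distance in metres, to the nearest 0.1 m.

p = sin θ₁/V₁ = sin 5.6°/289 = 3.3766e-04 s/m is conserved through the stack.
Layer 1: θ = 5.60°; offset = 27.2·tan 5.60° = 2.667 m.
Layer 2: sin θ = p·452 = 0.1526 → θ = 8.78°; offset = 20.5·tan 8.78° = 3.166 m.
Summing the layer offsets gives 5.833 m.

5.8 m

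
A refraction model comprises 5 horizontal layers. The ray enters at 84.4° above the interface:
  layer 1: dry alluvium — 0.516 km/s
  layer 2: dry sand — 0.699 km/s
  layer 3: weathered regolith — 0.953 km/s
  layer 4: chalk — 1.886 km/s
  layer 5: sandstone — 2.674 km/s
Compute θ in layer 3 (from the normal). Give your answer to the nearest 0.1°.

From the normal: θ₁ = 90° − 84.4° = 5.6°.
Ray parameter p = sin 5.6° / 0.516 = 1.8911e-01 s/km.
sin θ_3 = p·V_3 = 1.8911e-01 × 0.953 = 0.1802.
θ_3 = 10.38° from the vertical.

10.4°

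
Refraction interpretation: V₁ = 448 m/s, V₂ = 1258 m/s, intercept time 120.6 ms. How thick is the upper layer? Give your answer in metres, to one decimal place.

28.9 m

h = tᵢ·V₁·V₂ / (2·√(V₂²−V₁²)).
√(V₂²−V₁²) = √(1258² − 448²) = 1175.5 m/s.
h = 0.1206 s × 448 × 1258 / (2 × 1175.5) = 28.91 m.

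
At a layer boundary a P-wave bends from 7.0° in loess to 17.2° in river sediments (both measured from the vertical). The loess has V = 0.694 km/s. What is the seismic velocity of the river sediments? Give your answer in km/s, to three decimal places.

Snell's law: sin 7.0°/V₁ = sin 17.2°/V₂.
V₂ = V₁·sin 17.2°/sin 7.0° = 0.694 × 2.4264 = 1.684 km/s.

1.684 km/s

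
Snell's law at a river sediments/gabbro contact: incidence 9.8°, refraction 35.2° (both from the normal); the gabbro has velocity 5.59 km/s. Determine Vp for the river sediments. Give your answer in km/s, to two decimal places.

1.65 km/s

sin 9.8° = 0.1702; sin 35.2° = 0.5764.
V₁ = V₂·(sin θ₁/sin θ₂) = 5.59·(0.1702/0.5764) = 1.65 km/s.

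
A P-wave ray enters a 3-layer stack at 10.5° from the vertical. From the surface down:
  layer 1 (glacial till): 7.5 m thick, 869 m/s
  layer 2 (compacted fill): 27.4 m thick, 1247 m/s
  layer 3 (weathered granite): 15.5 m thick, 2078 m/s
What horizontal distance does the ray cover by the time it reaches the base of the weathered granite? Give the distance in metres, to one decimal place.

16.3 m

Apply Snell's law at each interface; in layer i the horizontal offset is hᵢ·tan θᵢ.
Layer 1: θ = 10.50°; offset = 7.5·tan 10.50° = 1.390 m.
Layer 2: sin θ = 1247·sin 10.5°/869 = 0.2615, θ = 15.16°; offset = 27.4·tan 15.16° = 7.424 m.
Layer 3: sin θ = 2078·sin 10.5°/869 = 0.4358, θ = 25.83°; offset = 15.5·tan 25.83° = 7.504 m.
Total horizontal offset = 16.318 m.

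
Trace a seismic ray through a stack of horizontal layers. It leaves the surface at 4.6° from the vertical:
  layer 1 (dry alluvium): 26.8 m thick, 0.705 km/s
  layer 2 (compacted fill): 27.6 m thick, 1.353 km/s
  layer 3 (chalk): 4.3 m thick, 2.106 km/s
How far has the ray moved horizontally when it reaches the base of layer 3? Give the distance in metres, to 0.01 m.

Apply Snell's law at each interface; in layer i the horizontal offset is hᵢ·tan θᵢ.
Layer 1: θ = 4.60°; offset = 26.8·tan 4.60° = 2.1563 m.
Layer 2: sin θ = 1.353·sin 4.6°/0.705 = 0.1539, θ = 8.85°; offset = 27.6·tan 8.85° = 4.2992 m.
Layer 3: sin θ = 2.106·sin 4.6°/0.705 = 0.2396, θ = 13.86°; offset = 4.3·tan 13.86° = 1.0611 m.
Total horizontal offset = 7.5166 m.

7.52 m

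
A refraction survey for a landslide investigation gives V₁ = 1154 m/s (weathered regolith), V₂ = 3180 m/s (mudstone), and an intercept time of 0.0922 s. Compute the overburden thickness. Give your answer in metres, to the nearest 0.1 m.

57.1 m

θ_c = arcsin(1154/3180) = 21.28°; cos θ_c = 0.9318.
tᵢ = 2h cos θ_c/V₁ ⇒ h = tᵢ·V₁/(2 cos θ_c) = 0.0922·1154/(2·0.9318) = 57.09 m.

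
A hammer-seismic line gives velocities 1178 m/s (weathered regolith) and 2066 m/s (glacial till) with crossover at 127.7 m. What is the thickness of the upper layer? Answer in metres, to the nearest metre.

33 m

h = (x_cross/2)·√((V₂−V₁)/(V₂+V₁)).
(V₂−V₁)/(V₂+V₁) = (2066−1178)/(2066+1178) = 0.2737; √ = 0.5232.
h = (127.7/2)·0.5232 = 33.41 m.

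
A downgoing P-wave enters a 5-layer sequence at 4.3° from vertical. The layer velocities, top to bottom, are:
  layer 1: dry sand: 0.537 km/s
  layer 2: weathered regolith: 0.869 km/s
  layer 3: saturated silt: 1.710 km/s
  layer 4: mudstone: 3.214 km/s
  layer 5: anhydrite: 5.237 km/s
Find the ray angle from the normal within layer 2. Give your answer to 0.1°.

Snell's law across each interface conserves sin θ / V, so sin θ_2 = V_2·sin θ₁/V₁.
sin θ_2 = 0.869 × sin 4.3° / 0.537 = 0.1213.
θ_2 = 6.97° from the vertical.

7.0°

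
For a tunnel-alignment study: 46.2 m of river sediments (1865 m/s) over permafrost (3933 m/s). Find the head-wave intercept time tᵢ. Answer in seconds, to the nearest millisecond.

0.044 s

θ_c = arcsin(V₁/V₂) = arcsin(1865/3933) = 28.31°; cos θ_c = 0.8804.
tᵢ = 2h·cos θ_c / V₁ = 2·46.2·0.8804 / 1865 = 0.04362 s.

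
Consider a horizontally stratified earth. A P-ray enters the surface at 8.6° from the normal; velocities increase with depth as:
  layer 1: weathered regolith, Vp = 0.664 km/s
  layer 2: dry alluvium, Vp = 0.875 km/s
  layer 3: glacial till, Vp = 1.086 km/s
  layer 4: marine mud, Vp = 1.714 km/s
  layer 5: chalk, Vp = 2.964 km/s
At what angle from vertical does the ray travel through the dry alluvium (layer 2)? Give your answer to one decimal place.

11.4°

Ray parameter p = sin 8.6° / 0.664 = 2.2520e-01 s/km.
sin θ_2 = p·V_2 = 2.2520e-01 × 0.875 = 0.1971.
θ_2 = 11.36° from the vertical.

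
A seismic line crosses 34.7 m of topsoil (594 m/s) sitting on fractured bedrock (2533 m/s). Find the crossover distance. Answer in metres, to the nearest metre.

88 m

θ_c = arcsin(594/2533) = 13.56°, so cos θ_c = 0.9721 and tᵢ = 2h cos θ_c/V₁ = 0.1136 s.
At crossover x/V₁ = x/V₂ + tᵢ ⇒ x = tᵢ/(1/V₁ − 1/V₂) = 0.11358/(1.6835e-03 − 3.9479e-04) = 88.13 m.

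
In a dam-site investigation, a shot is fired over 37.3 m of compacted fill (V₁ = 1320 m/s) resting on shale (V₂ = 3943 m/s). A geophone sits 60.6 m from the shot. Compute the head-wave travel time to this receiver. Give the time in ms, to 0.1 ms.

68.6 ms

θ_c = arcsin(V₁/V₂) = arcsin(1320/3943) = 19.56°, cos θ_c = 0.9423.
Intercept time tᵢ = 2h cos θ_c / V₁ = 2·37.3·0.9423/1320 = 0.05325 s.
t = x/V₂ + tᵢ = 60.6/3943 + 0.05325 = 0.06862 s.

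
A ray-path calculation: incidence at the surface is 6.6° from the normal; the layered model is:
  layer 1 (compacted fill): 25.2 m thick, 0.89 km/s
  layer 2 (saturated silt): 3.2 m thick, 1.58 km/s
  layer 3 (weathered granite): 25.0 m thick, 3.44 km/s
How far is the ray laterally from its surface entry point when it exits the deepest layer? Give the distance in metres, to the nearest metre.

Apply Snell's law at each interface; in layer i the horizontal offset is hᵢ·tan θᵢ.
Layer 1: θ = 6.60°; offset = 25.2·tan 6.60° = 2.916 m.
Layer 2: sin θ = 1.58·sin 6.6°/0.89 = 0.2040, θ = 11.77°; offset = 3.2·tan 11.77° = 0.667 m.
Layer 3: sin θ = 3.44·sin 6.6°/0.89 = 0.4443, θ = 26.38°; offset = 25.0·tan 26.38° = 12.397 m.
Σ offsets = 15.979 m.

16 m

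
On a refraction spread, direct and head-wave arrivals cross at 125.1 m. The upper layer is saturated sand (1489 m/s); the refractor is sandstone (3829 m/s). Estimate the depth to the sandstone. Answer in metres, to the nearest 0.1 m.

x_cross = 2h·√((V₂+V₁)/(V₂−V₁)) → h = x_cross / (2·√((V₂+V₁)/(V₂−V₁))).
√((V₂+V₁)/(V₂−V₁)) = √((3829+1489)/(3829−1489)) = 1.5075.
h = 125.1 / (2·1.5075) = 41.49 m.

41.5 m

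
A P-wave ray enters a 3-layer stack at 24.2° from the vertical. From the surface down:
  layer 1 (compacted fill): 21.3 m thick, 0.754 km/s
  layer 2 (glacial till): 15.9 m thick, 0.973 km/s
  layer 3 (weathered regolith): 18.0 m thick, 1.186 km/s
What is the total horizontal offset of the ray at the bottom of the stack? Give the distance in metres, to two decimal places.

Apply Snell's law at each interface; in layer i the horizontal offset is hᵢ·tan θᵢ.
Layer 1: θ = 24.20°; offset = 21.3·tan 24.20° = 9.5726 m.
Layer 2: sin θ = 0.973·sin 24.2°/0.754 = 0.5290, θ = 31.94°; offset = 15.9·tan 31.94° = 9.9111 m.
Layer 3: sin θ = 1.186·sin 24.2°/0.754 = 0.6448, θ = 40.15°; offset = 18.0·tan 40.15° = 15.1841 m.
Σ offsets = 34.6678 m.

34.67 m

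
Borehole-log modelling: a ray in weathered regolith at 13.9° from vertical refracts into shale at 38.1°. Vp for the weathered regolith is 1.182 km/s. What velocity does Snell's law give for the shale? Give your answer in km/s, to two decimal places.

sin 13.9° = 0.2402; sin 38.1° = 0.6170.
V₂ = V₁·(sin θ₂/sin θ₁) = 1.182·(0.6170/0.2402) = 3.04 km/s.

3.04 km/s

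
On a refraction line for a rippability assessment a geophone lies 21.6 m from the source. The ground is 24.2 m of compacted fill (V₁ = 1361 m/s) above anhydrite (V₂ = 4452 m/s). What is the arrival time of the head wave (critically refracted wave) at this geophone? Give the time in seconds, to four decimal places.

θ_c = arcsin(V₁/V₂) = arcsin(1361/4452) = 17.80°, cos θ_c = 0.9521.
Intercept time tᵢ = 2h cos θ_c / V₁ = 2·24.2·0.9521/1361 = 0.03386 s.
t = x/V₂ + tᵢ = 21.6/4452 + 0.03386 = 0.03871 s.

0.0387 s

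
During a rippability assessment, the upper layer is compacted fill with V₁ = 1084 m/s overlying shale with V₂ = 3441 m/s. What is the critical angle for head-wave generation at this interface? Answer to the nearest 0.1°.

18.4°

At critical incidence the refracted ray runs along the interface (θ₂ = 90°), so sin θ_c = V₁/V₂.
θ_c = arcsin(1084/3441) = arcsin 0.3150 = 18.36°.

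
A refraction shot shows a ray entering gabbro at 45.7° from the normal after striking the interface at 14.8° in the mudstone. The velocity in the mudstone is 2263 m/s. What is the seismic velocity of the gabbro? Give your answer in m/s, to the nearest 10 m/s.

6340 m/s

sin 14.8° = 0.2554; sin 45.7° = 0.7157.
V₂ = V₁·(sin θ₂/sin θ₁) = 2263·(0.7157/0.2554) = 6340.34 m/s.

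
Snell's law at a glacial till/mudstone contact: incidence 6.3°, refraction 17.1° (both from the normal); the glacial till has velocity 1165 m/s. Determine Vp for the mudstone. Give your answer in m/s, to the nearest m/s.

3122 m/s

Snell's law: sin 6.3°/V₁ = sin 17.1°/V₂.
V₂ = V₁·sin 17.1°/sin 6.3° = 1165 × 2.6796 = 3121.69 m/s.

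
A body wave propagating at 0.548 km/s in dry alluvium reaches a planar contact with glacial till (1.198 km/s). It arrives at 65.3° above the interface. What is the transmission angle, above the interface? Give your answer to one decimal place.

24.0°

Angle from the normal: 90° − 65.3° = 24.7°.
Snell's law: sin θ₂ = (V₂/V₁)·sin θ₁ = (1.198/0.548)·sin 24.7° = 0.9135.
θ₂ = arcsin 0.9135 = 66.00° from the normal.
From the interface: 90° − 66.00° = 24.00°.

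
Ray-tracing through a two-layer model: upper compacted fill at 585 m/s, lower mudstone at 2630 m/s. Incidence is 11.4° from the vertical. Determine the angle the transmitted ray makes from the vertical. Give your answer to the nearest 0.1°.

62.7°

sin θ₁/V₁ = sin θ₂/V₂ ⇒ sin θ₂ = 2630·sin 11.4°/585 = 2630·0.1977/585 = 0.8886.
θ₂ = sin⁻¹(0.8886) = 62.70° (from vertical).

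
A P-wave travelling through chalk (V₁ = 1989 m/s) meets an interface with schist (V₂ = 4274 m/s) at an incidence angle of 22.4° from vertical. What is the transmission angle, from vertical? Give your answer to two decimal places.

54.97°

sin θ₁/V₁ = sin θ₂/V₂ ⇒ sin θ₂ = 4274·sin 22.4°/1989 = 4274·0.3811/1989 = 0.8189.
θ₂ = sin⁻¹(0.8189) = 54.97° (from vertical).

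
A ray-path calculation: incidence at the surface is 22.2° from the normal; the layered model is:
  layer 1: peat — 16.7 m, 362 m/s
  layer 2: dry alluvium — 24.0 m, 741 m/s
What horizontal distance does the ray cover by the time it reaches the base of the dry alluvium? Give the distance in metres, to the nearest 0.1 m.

p = sin θ₁/V₁ = sin 22.2°/362 = 1.0438e-03 s/m is conserved through the stack.
Layer 1: θ = 22.20°; offset = 16.7·tan 22.20° = 6.815 m.
Layer 2: sin θ = p·741 = 0.7734 → θ = 50.66°; offset = 24.0·tan 50.66° = 29.283 m.
Summing the layer offsets gives 36.098 m.

36.1 m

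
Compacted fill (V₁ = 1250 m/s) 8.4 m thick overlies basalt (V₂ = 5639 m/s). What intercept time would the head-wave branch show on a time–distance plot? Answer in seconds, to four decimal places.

tᵢ = 2h·√(V₂²−V₁²)/(V₁V₂).
√(V₂²−V₁²) = √(5639²−1250²) = 5498.7 m/s.
tᵢ = 2·8.4·5498.7/(1250·5639) = 0.01311 s.

0.0131 s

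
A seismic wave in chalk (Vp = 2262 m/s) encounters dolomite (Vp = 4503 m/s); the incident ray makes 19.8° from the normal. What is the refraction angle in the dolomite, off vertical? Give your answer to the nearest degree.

Snell's law: sin θ₂ = (V₂/V₁)·sin θ₁ = (4503/2262)·sin 19.8° = 0.6743.
θ₂ = arcsin 0.6743 = 42.40° from the normal.

42°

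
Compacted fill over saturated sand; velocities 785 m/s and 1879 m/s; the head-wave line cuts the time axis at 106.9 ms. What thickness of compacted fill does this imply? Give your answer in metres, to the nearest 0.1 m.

θ_c = arcsin(785/1879) = 24.69°; cos θ_c = 0.9086.
tᵢ = 2h cos θ_c/V₁ ⇒ h = tᵢ·V₁/(2 cos θ_c) = 0.1069·785/(2·0.9086) = 46.18 m.

46.2 m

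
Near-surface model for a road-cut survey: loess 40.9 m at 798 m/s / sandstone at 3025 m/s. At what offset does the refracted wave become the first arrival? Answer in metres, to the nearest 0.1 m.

107.2 m

θ_c = arcsin(798/3025) = 15.30°, so cos θ_c = 0.9646 and tᵢ = 2h cos θ_c/V₁ = 0.0989 s.
At crossover x/V₁ = x/V₂ + tᵢ ⇒ x = tᵢ/(1/V₁ − 1/V₂) = 0.09888/(1.2531e-03 − 3.3058e-04) = 107.18 m.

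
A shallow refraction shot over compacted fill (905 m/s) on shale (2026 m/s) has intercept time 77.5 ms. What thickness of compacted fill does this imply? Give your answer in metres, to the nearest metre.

39 m

θ_c = arcsin(905/2026) = 26.53°; cos θ_c = 0.8947.
tᵢ = 2h cos θ_c/V₁ ⇒ h = tᵢ·V₁/(2 cos θ_c) = 0.0775·905/(2·0.8947) = 39.20 m.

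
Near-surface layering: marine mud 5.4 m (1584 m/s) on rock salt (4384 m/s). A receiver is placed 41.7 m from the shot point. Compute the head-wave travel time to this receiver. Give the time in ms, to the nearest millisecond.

16 ms

t = x/V₂ + 2h·√(V₂²−V₁²)/(V₁V₂).
√(V₂²−V₁²) = √(4384²−1584²) = 4087.8 m/s; delay term = 2·5.4·4087.8/(1584·4384) = 0.00636 s.
t = 41.7/4384 + 0.00636 = 0.01587 s.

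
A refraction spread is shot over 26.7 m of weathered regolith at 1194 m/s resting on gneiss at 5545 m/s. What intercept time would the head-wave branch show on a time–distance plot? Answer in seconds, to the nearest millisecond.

tᵢ = 2h·√(V₂²−V₁²)/(V₁V₂).
√(V₂²−V₁²) = √(5545²−1194²) = 5414.9 m/s.
tᵢ = 2·26.7·5414.9/(1194·5545) = 0.04367 s.

0.044 s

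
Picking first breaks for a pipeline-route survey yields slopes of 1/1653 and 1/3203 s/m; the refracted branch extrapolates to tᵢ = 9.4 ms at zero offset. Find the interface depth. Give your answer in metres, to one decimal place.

θ_c = arcsin(1653/3203) = 31.07°; cos θ_c = 0.8565.
tᵢ = 2h cos θ_c/V₁ ⇒ h = tᵢ·V₁/(2 cos θ_c) = 0.0094·1653/(2·0.8565) = 9.07 m.

9.1 m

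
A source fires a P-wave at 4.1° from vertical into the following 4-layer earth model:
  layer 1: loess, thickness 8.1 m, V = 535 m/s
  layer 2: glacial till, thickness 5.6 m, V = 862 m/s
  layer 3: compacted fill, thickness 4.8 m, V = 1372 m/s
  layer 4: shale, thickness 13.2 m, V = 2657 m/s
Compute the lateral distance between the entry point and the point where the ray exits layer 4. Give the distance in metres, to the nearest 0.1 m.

p = sin θ₁/V₁ = sin 4.1°/535 = 1.3364e-04 s/m is conserved through the stack.
Layer 1: θ = 4.10°; offset = 8.1·tan 4.10° = 0.581 m.
Layer 2: sin θ = p·862 = 0.1152 → θ = 6.62°; offset = 5.6·tan 6.62° = 0.649 m.
Layer 3: sin θ = p·1372 = 0.1834 → θ = 10.57°; offset = 4.8·tan 10.57° = 0.895 m.
Layer 4: sin θ = p·2657 = 0.3551 → θ = 20.80°; offset = 13.2·tan 20.80° = 5.014 m.
Summing the layer offsets gives 7.139 m.

7.1 m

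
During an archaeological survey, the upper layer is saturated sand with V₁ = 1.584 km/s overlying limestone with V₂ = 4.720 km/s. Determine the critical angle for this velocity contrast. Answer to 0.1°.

19.6°

Critical incidence: sin θ_c = V₁/V₂ = 1.584/4.720 = 0.3356.
θ_c = arcsin 0.3356 = 19.61°.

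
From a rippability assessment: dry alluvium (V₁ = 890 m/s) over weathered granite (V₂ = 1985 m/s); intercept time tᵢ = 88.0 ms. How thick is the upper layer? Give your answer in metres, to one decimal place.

h = tᵢ·V₁·V₂ / (2·√(V₂²−V₁²)).
√(V₂²−V₁²) = √(1985² − 890²) = 1774.3 m/s.
h = 0.088 s × 890 × 1985 / (2 × 1774.3) = 43.81 m.

43.8 m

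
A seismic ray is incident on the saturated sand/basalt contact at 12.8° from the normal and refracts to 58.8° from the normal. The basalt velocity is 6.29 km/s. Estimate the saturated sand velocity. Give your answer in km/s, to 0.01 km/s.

sin 12.8° = 0.2215; sin 58.8° = 0.8554.
V₁ = V₂·(sin θ₁/sin θ₂) = 6.29·(0.2215/0.8554) = 1.63 km/s.

1.63 km/s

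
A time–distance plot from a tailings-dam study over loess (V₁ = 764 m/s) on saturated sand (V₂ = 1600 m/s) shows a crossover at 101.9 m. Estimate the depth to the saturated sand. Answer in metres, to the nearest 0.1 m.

x_cross = 2h·√((V₂+V₁)/(V₂−V₁)) → h = x_cross / (2·√((V₂+V₁)/(V₂−V₁))).
√((V₂+V₁)/(V₂−V₁)) = √((1600+764)/(1600−764)) = 1.6816.
h = 101.9 / (2·1.6816) = 30.30 m.

30.3 m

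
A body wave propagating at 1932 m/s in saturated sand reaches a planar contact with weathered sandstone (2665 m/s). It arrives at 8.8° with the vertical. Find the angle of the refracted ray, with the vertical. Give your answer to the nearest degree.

12°

sin θ₁/V₁ = sin θ₂/V₂ ⇒ sin θ₂ = 2665·sin 8.8°/1932 = 2665·0.1530/1932 = 0.2110.
θ₂ = arcsin 0.2110 = 12.18° from the normal.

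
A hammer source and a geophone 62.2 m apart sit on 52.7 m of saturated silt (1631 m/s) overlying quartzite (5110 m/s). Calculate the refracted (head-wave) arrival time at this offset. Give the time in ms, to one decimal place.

θ_c = arcsin(V₁/V₂) = arcsin(1631/5110) = 18.61°, cos θ_c = 0.9477.
Intercept time tᵢ = 2h cos θ_c / V₁ = 2·52.7·0.9477/1631 = 0.06124 s.
t = x/V₂ + tᵢ = 62.2/5110 + 0.06124 = 0.07342 s.

73.4 ms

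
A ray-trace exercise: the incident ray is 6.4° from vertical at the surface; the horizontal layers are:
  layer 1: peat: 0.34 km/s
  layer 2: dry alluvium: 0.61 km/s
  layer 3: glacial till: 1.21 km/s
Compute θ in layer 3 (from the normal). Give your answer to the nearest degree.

Ray parameter p = sin 6.4° / 0.34 = 3.2785e-01 s/km.
sin θ_3 = p·V_3 = 3.2785e-01 × 1.21 = 0.3967.
θ_3 = 23.37° from the vertical.

23°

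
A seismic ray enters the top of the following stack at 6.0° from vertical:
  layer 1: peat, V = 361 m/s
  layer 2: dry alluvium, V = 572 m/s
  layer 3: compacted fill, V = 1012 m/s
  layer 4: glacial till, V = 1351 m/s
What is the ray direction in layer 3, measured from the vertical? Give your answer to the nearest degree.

Ray parameter p = sin 6.0° / 361 = 2.8955e-04 s/m.
sin θ_3 = p·V_3 = 2.8955e-04 × 1012 = 0.2930.
θ_3 = 17.04° from the vertical.

17°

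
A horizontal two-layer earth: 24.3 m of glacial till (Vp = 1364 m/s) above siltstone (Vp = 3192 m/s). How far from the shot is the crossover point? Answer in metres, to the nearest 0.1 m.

76.7 m

x_cross = 2h·√((V₂+V₁)/(V₂−V₁)).
(V₂+V₁)/(V₂−V₁) = (3192+1364)/(3192−1364) = 2.4923; √ = 1.5787.
x_cross = 2·24.3·1.5787 = 76.73 m.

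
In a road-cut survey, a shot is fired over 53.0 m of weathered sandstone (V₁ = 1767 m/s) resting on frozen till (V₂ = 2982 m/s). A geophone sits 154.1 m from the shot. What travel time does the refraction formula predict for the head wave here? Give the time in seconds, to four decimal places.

θ_c = arcsin(V₁/V₂) = arcsin(1767/2982) = 36.34°, cos θ_c = 0.8055.
Intercept time tᵢ = 2h cos θ_c / V₁ = 2·53.0·0.8055/1767 = 0.04832 s.
t = x/V₂ + tᵢ = 154.1/2982 + 0.04832 = 0.10000 s.

0.1000 s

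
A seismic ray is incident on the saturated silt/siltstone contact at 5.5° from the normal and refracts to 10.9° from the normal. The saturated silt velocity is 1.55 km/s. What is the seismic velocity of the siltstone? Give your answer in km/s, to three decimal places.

sin 5.5° = 0.0958; sin 10.9° = 0.1891.
V₂ = V₁·(sin θ₂/sin θ₁) = 1.55·(0.1891/0.0958) = 3.058 km/s.

3.058 km/s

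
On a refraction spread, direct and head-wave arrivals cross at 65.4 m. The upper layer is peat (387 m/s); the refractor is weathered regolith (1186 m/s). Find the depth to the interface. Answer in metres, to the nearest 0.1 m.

x_cross = 2h·√((V₂+V₁)/(V₂−V₁)) → h = x_cross / (2·√((V₂+V₁)/(V₂−V₁))).
√((V₂+V₁)/(V₂−V₁)) = √((1186+387)/(1186−387)) = 1.4031.
h = 65.4 / (2·1.4031) = 23.31 m.

23.3 m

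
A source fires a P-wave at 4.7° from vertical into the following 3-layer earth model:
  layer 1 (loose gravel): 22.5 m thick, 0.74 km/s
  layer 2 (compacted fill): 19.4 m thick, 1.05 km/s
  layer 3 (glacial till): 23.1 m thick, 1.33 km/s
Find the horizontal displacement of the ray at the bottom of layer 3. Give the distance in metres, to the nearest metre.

8 m

Apply Snell's law at each interface; in layer i the horizontal offset is hᵢ·tan θᵢ.
Layer 1: θ = 4.70°; offset = 22.5·tan 4.70° = 1.850 m.
Layer 2: sin θ = 1.05·sin 4.7°/0.74 = 0.1163, θ = 6.68°; offset = 19.4·tan 6.68° = 2.271 m.
Layer 3: sin θ = 1.33·sin 4.7°/0.74 = 0.1473, θ = 8.47°; offset = 23.1·tan 8.47° = 3.439 m.
Σ offsets = 7.560 m.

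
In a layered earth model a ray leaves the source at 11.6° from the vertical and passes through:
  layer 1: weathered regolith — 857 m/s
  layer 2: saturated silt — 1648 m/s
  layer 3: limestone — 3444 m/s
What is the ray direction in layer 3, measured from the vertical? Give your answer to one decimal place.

53.9°

Snell's law across each interface conserves sin θ / V, so sin θ_3 = V_3·sin θ₁/V₁.
sin θ_3 = 3444 × sin 11.6° / 857 = 0.8081.
θ_3 = arcsin 0.8081 = 53.91°.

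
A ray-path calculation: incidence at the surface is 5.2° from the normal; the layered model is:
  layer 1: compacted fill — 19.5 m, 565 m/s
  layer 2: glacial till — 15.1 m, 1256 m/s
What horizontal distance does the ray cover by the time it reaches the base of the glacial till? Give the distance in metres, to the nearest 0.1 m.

4.9 m

Apply Snell's law at each interface; in layer i the horizontal offset is hᵢ·tan θᵢ.
Layer 1: θ = 5.20°; offset = 19.5·tan 5.20° = 1.775 m.
Layer 2: sin θ = 1256·sin 5.2°/565 = 0.2015, θ = 11.62°; offset = 15.1·tan 11.62° = 3.106 m.
Total horizontal offset = 4.881 m.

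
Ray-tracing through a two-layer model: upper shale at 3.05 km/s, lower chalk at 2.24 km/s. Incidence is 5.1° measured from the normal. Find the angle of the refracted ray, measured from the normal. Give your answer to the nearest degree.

sin θ₁/V₁ = sin θ₂/V₂ ⇒ sin θ₂ = 2.24·sin 5.1°/3.05 = 2.24·0.0889/3.05 = 0.0653.
θ₂ = arcsin 0.0653 = 3.74° from the normal.

4°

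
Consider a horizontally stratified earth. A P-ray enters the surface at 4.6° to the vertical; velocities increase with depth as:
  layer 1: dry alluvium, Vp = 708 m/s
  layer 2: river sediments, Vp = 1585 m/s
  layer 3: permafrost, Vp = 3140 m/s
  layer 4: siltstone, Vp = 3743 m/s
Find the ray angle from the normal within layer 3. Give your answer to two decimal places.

Snell's law across each interface conserves sin θ / V, so sin θ_3 = V_3·sin θ₁/V₁.
sin θ_3 = 3140 × sin 4.6° / 708 = 0.3557.
θ_3 = 20.84° from the vertical.

20.84°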